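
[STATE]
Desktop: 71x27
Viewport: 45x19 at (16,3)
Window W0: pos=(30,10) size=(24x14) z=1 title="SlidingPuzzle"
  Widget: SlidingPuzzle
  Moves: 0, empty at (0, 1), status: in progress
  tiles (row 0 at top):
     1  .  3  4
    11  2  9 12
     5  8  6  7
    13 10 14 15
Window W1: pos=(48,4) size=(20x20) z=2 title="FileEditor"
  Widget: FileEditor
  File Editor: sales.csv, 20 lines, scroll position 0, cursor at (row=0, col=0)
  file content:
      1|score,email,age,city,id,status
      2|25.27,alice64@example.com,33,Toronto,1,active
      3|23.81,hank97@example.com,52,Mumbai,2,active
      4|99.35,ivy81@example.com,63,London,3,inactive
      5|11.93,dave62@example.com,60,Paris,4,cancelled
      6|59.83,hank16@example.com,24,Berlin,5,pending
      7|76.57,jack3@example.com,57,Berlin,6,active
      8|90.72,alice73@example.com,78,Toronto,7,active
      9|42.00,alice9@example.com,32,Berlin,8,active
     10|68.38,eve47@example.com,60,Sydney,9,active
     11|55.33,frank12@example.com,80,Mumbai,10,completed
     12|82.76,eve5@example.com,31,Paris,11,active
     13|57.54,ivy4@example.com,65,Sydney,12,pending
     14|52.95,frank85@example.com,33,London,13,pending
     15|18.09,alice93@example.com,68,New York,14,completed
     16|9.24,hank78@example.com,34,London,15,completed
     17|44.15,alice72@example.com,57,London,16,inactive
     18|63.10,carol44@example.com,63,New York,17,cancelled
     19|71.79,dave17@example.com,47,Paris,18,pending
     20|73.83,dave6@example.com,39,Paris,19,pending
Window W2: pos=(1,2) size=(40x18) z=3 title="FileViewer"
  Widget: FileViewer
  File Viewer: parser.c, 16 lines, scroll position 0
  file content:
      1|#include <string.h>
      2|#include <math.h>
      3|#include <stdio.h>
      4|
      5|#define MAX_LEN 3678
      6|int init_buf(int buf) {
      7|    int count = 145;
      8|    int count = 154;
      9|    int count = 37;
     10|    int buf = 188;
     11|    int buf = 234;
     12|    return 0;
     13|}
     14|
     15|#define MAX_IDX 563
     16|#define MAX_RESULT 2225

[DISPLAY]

                        ┃                    
────────────────────────┨       ┏━━━━━━━━━━━━
ng.h>                  ▲┃       ┃ FileEditor 
.h>                    █┃       ┠────────────
o.h>                   ░┃       ┃█core,email,
                       ░┃       ┃25.27,alice6
N 3678                 ░┃       ┃23.81,hank97
nt buf) {              ░┃━━━━━━━┃99.35,ivy81@
= 145;                 ░┃zzle   ┃11.93,dave62
= 154;                 ░┃───────┃59.83,hank16
= 37;                  ░┃┬────┬─┃76.57,jack3@
188;                   ░┃│  3 │ ┃90.72,alice7
234;                   ░┃┼────┼─┃42.00,alice9
                       ░┃│  9 │ ┃68.38,eve47@
                       ░┃┼────┼─┃55.33,frank1
                       ▼┃│  6 │ ┃82.76,eve5@e
━━━━━━━━━━━━━━━━━━━━━━━━┛┼────┼─┃57.54,ivy4@e
              ┃│ 13 │ 10 │ 14 │ ┃52.95,frank8
              ┃└────┴────┴────┴─┃18.09,alice9


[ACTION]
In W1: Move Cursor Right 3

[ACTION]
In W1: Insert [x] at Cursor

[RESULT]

                        ┃                    
────────────────────────┨       ┏━━━━━━━━━━━━
ng.h>                  ▲┃       ┃ FileEditor 
.h>                    █┃       ┠────────────
o.h>                   ░┃       ┃scox█e,email
                       ░┃       ┃25.27,alice6
N 3678                 ░┃       ┃23.81,hank97
nt buf) {              ░┃━━━━━━━┃99.35,ivy81@
= 145;                 ░┃zzle   ┃11.93,dave62
= 154;                 ░┃───────┃59.83,hank16
= 37;                  ░┃┬────┬─┃76.57,jack3@
188;                   ░┃│  3 │ ┃90.72,alice7
234;                   ░┃┼────┼─┃42.00,alice9
                       ░┃│  9 │ ┃68.38,eve47@
                       ░┃┼────┼─┃55.33,frank1
                       ▼┃│  6 │ ┃82.76,eve5@e
━━━━━━━━━━━━━━━━━━━━━━━━┛┼────┼─┃57.54,ivy4@e
              ┃│ 13 │ 10 │ 14 │ ┃52.95,frank8
              ┃└────┴────┴────┴─┃18.09,alice9


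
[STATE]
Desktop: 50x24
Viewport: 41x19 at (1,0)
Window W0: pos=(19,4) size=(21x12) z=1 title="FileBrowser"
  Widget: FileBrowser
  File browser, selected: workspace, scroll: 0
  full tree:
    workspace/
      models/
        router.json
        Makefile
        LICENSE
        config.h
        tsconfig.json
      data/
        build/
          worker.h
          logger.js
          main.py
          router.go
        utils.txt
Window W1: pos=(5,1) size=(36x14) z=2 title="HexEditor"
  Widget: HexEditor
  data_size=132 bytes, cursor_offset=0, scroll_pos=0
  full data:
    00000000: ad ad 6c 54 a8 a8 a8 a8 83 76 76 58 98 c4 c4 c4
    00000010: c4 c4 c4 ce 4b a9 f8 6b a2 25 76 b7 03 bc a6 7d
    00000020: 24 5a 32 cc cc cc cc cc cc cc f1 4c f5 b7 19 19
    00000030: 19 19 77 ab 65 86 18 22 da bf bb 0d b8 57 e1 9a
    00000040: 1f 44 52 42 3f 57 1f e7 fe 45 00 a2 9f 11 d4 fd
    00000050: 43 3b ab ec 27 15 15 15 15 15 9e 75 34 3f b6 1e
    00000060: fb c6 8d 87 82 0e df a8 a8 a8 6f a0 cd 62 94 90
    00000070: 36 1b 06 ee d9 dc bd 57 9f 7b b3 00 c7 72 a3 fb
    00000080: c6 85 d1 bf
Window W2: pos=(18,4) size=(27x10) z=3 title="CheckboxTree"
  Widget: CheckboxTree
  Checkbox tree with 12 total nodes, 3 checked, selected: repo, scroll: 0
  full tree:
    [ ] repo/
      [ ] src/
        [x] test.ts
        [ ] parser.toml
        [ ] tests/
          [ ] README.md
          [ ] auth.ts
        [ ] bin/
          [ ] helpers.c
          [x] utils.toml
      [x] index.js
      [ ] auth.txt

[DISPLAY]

                                         
    ┏━━━━━━━━━━━━━━━━━━━━━━━━━━━━━━━━━━┓ 
    ┃ HexEditor                        ┃ 
    ┠──────────────────────────────────┨ 
    ┃00000000  AD┏━━━━━━━━━━━━━━━━━━━━━━━
    ┃00000010  c4┃ CheckboxTree          
    ┃00000020  24┠───────────────────────
    ┃00000030  19┃>[-] repo/             
    ┃00000040  1f┃   [-] src/            
    ┃00000050  43┃     [x] test.ts       
    ┃00000060  fb┃     [ ] parser.toml   
    ┃00000070  36┃     [ ] tests/        
    ┃00000080  c6┃       [ ] README.md   
    ┃            ┗━━━━━━━━━━━━━━━━━━━━━━━
    ┗━━━━━━━━━━━━━━━━━━━━━━━━━━━━━━━━━━┛ 
                  ┗━━━━━━━━━━━━━━━━━━━┛  
                                         
                                         
                                         


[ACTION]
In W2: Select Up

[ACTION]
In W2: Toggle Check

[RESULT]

                                         
    ┏━━━━━━━━━━━━━━━━━━━━━━━━━━━━━━━━━━┓ 
    ┃ HexEditor                        ┃ 
    ┠──────────────────────────────────┨ 
    ┃00000000  AD┏━━━━━━━━━━━━━━━━━━━━━━━
    ┃00000010  c4┃ CheckboxTree          
    ┃00000020  24┠───────────────────────
    ┃00000030  19┃>[x] repo/             
    ┃00000040  1f┃   [x] src/            
    ┃00000050  43┃     [x] test.ts       
    ┃00000060  fb┃     [x] parser.toml   
    ┃00000070  36┃     [x] tests/        
    ┃00000080  c6┃       [x] README.md   
    ┃            ┗━━━━━━━━━━━━━━━━━━━━━━━
    ┗━━━━━━━━━━━━━━━━━━━━━━━━━━━━━━━━━━┛ 
                  ┗━━━━━━━━━━━━━━━━━━━┛  
                                         
                                         
                                         


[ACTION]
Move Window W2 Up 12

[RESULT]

                 ┏━━━━━━━━━━━━━━━━━━━━━━━
    ┏━━━━━━━━━━━━┃ CheckboxTree          
    ┃ HexEditor  ┠───────────────────────
    ┠────────────┃>[x] repo/             
    ┃00000000  AD┃   [x] src/            
    ┃00000010  c4┃     [x] test.ts       
    ┃00000020  24┃     [x] parser.toml   
    ┃00000030  19┃     [x] tests/        
    ┃00000040  1f┃       [x] README.md   
    ┃00000050  43┗━━━━━━━━━━━━━━━━━━━━━━━
    ┃00000060  fb c6 8d 87 82 0e df a8 ┃ 
    ┃00000070  36 1b 06 ee d9 dc bd 57 ┃ 
    ┃00000080  c6 85 d1 bf             ┃ 
    ┃                                  ┃ 
    ┗━━━━━━━━━━━━━━━━━━━━━━━━━━━━━━━━━━┛ 
                  ┗━━━━━━━━━━━━━━━━━━━┛  
                                         
                                         
                                         


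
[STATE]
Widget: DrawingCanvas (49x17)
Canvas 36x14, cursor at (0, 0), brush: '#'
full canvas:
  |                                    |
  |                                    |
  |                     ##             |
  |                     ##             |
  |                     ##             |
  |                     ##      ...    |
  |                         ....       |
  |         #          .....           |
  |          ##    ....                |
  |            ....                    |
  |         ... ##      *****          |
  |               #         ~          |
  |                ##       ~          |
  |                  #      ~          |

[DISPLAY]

+                                                
                                                 
                     ##                          
                     ##                          
                     ##                          
                     ##      ...                 
                         ....                    
         #          .....                        
          ##    ....                             
            ....                                 
         ... ##      *****                       
               #         ~                       
                ##       ~                       
                  #      ~                       
                                                 
                                                 
                                                 


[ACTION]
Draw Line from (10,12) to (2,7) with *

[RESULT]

+                                                
                                                 
       *             ##                          
        *            ##                          
        *            ##                          
         *           ##      ...                 
          *              ....                    
         #*         .....                        
          #*    ....                             
           *....                                 
         ...*##      *****                       
               #         ~                       
                ##       ~                       
                  #      ~                       
                                                 
                                                 
                                                 


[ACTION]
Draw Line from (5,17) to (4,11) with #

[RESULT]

+                                                
                                                 
       *             ##                          
        *            ##                          
        *  ###       ##                          
         *    ####   ##      ...                 
          *              ....                    
         #*         .....                        
          #*    ....                             
           *....                                 
         ...*##      *****                       
               #         ~                       
                ##       ~                       
                  #      ~                       
                                                 
                                                 
                                                 


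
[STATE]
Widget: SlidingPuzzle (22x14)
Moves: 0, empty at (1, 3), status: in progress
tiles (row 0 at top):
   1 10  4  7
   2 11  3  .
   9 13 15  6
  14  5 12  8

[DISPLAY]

┌────┬────┬────┬────┐ 
│  1 │ 10 │  4 │  7 │ 
├────┼────┼────┼────┤ 
│  2 │ 11 │  3 │    │ 
├────┼────┼────┼────┤ 
│  9 │ 13 │ 15 │  6 │ 
├────┼────┼────┼────┤ 
│ 14 │  5 │ 12 │  8 │ 
└────┴────┴────┴────┘ 
Moves: 0              
                      
                      
                      
                      


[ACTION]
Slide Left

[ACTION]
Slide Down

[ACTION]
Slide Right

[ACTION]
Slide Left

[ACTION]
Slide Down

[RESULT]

┌────┬────┬────┬────┐ 
│  1 │ 10 │  4 │    │ 
├────┼────┼────┼────┤ 
│  2 │ 11 │  3 │  7 │ 
├────┼────┼────┼────┤ 
│  9 │ 13 │ 15 │  6 │ 
├────┼────┼────┼────┤ 
│ 14 │  5 │ 12 │  8 │ 
└────┴────┴────┴────┘ 
Moves: 3              
                      
                      
                      
                      


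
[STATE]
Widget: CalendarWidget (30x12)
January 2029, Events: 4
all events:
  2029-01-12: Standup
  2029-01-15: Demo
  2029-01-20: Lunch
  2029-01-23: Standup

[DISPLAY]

         January 2029         
Mo Tu We Th Fr Sa Su          
 1  2  3  4  5  6  7          
 8  9 10 11 12* 13 14         
15* 16 17 18 19 20* 21        
22 23* 24 25 26 27 28         
29 30 31                      
                              
                              
                              
                              
                              


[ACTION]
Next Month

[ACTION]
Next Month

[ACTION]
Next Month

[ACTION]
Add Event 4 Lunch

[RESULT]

          April 2029          
Mo Tu We Th Fr Sa Su          
                   1          
 2  3  4*  5  6  7  8         
 9 10 11 12 13 14 15          
16 17 18 19 20 21 22          
23 24 25 26 27 28 29          
30                            
                              
                              
                              
                              


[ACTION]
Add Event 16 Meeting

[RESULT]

          April 2029          
Mo Tu We Th Fr Sa Su          
                   1          
 2  3  4*  5  6  7  8         
 9 10 11 12 13 14 15          
16* 17 18 19 20 21 22         
23 24 25 26 27 28 29          
30                            
                              
                              
                              
                              


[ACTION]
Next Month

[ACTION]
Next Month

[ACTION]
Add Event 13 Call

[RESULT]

          June 2029           
Mo Tu We Th Fr Sa Su          
             1  2  3          
 4  5  6  7  8  9 10          
11 12 13* 14 15 16 17         
18 19 20 21 22 23 24          
25 26 27 28 29 30             
                              
                              
                              
                              
                              


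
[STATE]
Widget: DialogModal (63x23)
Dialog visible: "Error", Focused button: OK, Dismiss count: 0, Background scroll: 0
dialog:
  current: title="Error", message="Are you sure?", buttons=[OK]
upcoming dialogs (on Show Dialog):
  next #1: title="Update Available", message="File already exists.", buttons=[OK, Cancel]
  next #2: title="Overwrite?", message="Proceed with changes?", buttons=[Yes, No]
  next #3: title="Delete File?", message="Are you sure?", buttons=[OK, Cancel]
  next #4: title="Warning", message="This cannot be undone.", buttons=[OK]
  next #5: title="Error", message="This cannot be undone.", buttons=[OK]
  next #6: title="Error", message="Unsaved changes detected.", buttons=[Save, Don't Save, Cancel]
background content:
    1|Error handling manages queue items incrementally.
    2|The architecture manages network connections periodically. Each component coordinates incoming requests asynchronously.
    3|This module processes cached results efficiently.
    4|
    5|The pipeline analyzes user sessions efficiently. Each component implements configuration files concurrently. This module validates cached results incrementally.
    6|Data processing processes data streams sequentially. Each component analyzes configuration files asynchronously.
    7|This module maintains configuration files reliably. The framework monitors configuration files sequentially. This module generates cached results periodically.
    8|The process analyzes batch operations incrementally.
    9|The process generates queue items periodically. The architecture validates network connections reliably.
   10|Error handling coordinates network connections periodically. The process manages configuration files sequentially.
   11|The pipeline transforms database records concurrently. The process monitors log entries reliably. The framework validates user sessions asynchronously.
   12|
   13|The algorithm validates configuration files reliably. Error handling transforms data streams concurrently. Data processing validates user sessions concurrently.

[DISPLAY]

Error handling manages queue items incrementally.              
The architecture manages network connections periodically. Each
This module processes cached results efficiently.              
                                                               
The pipeline analyzes user sessions efficiently. Each component
Data processing processes data streams sequentially. Each compo
This module maintains configuration files reliably. The framewo
The process analyzes batch operations incrementally.           
The process generates queue items periodically. The architectur
Error handling coordina┌───────────────┐ctions periodically. Th
The pipeline transforms│     Error     │ concurrently. The proc
                       │ Are you sure? │                       
The algorithm validates│      [OK]     │les reliably. Error han
                       └───────────────┘                       
                                                               
                                                               
                                                               
                                                               
                                                               
                                                               
                                                               
                                                               
                                                               


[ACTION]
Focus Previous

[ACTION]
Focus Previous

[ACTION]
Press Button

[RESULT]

Error handling manages queue items incrementally.              
The architecture manages network connections periodically. Each
This module processes cached results efficiently.              
                                                               
The pipeline analyzes user sessions efficiently. Each component
Data processing processes data streams sequentially. Each compo
This module maintains configuration files reliably. The framewo
The process analyzes batch operations incrementally.           
The process generates queue items periodically. The architectur
Error handling coordinates network connections periodically. Th
The pipeline transforms database records concurrently. The proc
                                                               
The algorithm validates configuration files reliably. Error han
                                                               
                                                               
                                                               
                                                               
                                                               
                                                               
                                                               
                                                               
                                                               
                                                               


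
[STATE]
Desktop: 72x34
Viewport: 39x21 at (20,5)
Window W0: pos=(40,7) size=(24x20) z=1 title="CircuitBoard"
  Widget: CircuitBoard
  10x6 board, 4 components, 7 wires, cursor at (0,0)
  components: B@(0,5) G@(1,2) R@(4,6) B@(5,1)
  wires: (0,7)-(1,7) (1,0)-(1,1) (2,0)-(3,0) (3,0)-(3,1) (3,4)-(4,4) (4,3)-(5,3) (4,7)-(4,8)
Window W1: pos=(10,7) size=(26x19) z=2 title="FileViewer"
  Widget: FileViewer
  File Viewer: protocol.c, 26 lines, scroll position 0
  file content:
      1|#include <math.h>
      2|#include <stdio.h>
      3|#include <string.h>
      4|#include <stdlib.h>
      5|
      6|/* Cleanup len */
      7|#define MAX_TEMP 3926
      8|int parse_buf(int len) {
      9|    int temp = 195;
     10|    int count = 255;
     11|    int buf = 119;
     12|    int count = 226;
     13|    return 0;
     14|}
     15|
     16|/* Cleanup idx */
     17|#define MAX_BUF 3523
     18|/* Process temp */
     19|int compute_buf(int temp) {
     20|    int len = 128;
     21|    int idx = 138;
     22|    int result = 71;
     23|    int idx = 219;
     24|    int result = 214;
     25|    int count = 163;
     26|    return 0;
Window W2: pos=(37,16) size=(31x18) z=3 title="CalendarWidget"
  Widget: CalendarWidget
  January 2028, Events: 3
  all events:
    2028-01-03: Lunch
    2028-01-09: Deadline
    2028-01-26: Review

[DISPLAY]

                                       
                                       
━━━━━━━━━━━━━━━┓    ┏━━━━━━━━━━━━━━━━━━
er             ┃    ┃ CircuitBoard     
───────────────┨    ┠──────────────────
<math.h>      ▲┃    ┃   0 1 2 3 4 5 6 7
<stdio.h>     █┃    ┃0  [.]            
<string.h>    ░┃    ┃                  
<stdlib.h>    ░┃    ┃1   · ─ ·   G     
              ░┃    ┃                  
p len */      ░┃    ┃2   ·             
AX_TEMP 3926  ░┃ ┏━━━━━━━━━━━━━━━━━━━━━
_buf(int len) ░┃ ┃ CalendarWidget      
emp = 195;    ░┃ ┠─────────────────────
ount = 255;   ░┃ ┃         January 2028
uf = 119;     ░┃ ┃Mo Tu We Th Fr Sa Su 
ount = 226;   ░┃ ┃                1  2 
n 0;          ░┃ ┃ 3*  4  5  6  7  8  9
              ░┃ ┃10 11 12 13 14 15 16 
              ▼┃ ┃17 18 19 20 21 22 23 
━━━━━━━━━━━━━━━┛ ┃24 25 26* 27 28 29 30


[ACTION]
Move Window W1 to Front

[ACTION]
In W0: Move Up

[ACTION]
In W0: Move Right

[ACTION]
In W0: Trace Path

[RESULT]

                                       
                                       
━━━━━━━━━━━━━━━┓    ┏━━━━━━━━━━━━━━━━━━
er             ┃    ┃ CircuitBoard     
───────────────┨    ┠──────────────────
<math.h>      ▲┃    ┃   0 1 2 3 4 5 6 7
<stdio.h>     █┃    ┃0      [.]        
<string.h>    ░┃    ┃                  
<stdlib.h>    ░┃    ┃1   · ─ ·   G     
              ░┃    ┃                  
p len */      ░┃    ┃2   ·             
AX_TEMP 3926  ░┃ ┏━━━━━━━━━━━━━━━━━━━━━
_buf(int len) ░┃ ┃ CalendarWidget      
emp = 195;    ░┃ ┠─────────────────────
ount = 255;   ░┃ ┃         January 2028
uf = 119;     ░┃ ┃Mo Tu We Th Fr Sa Su 
ount = 226;   ░┃ ┃                1  2 
n 0;          ░┃ ┃ 3*  4  5  6  7  8  9
              ░┃ ┃10 11 12 13 14 15 16 
              ▼┃ ┃17 18 19 20 21 22 23 
━━━━━━━━━━━━━━━┛ ┃24 25 26* 27 28 29 30


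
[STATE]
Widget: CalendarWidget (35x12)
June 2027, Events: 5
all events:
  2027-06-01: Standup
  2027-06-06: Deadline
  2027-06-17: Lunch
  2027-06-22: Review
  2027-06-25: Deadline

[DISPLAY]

             June 2027             
Mo Tu We Th Fr Sa Su               
    1*  2  3  4  5  6*             
 7  8  9 10 11 12 13               
14 15 16 17* 18 19 20              
21 22* 23 24 25* 26 27             
28 29 30                           
                                   
                                   
                                   
                                   
                                   


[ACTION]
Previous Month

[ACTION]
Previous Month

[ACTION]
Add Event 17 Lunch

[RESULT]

             April 2027            
Mo Tu We Th Fr Sa Su               
          1  2  3  4               
 5  6  7  8  9 10 11               
12 13 14 15 16 17* 18              
19 20 21 22 23 24 25               
26 27 28 29 30                     
                                   
                                   
                                   
                                   
                                   


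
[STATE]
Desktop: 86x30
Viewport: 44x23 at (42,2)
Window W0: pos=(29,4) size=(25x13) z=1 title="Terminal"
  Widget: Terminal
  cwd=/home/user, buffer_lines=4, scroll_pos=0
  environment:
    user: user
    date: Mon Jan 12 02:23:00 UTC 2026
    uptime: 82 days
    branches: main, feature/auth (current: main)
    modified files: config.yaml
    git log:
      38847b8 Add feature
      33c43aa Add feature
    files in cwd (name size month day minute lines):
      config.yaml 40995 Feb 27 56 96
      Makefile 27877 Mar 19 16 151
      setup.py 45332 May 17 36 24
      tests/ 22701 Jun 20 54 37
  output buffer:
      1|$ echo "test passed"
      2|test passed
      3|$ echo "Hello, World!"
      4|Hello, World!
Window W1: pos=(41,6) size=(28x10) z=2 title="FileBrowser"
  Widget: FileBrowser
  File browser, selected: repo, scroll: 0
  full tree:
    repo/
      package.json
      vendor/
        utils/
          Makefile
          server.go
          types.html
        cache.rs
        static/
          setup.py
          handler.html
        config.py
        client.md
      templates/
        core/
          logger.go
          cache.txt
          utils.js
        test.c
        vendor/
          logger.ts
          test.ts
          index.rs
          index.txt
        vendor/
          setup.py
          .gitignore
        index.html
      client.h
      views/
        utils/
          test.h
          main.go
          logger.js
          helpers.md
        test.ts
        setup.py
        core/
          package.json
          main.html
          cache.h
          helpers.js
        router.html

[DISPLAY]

                                            
                                            
━━━━━━━━━━━┓                                
           ┃                                
━━━━━━━━━━━━━━━━━━━━━━━━━━┓                 
 FileBrowser              ┃                 
──────────────────────────┨                 
> [-] repo/               ┃                 
    package.json          ┃                 
    [+] vendor/           ┃                 
    [+] templates/        ┃                 
    client.h              ┃                 
    [+] views/            ┃                 
━━━━━━━━━━━━━━━━━━━━━━━━━━┛                 
━━━━━━━━━━━┛                                
                                            
                                            
                                            
                                            
                                            
                                            
                                            
                                            


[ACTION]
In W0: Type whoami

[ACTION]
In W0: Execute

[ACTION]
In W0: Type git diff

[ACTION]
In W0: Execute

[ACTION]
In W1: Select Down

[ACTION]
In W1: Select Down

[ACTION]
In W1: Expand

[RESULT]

                                            
                                            
━━━━━━━━━━━┓                                
           ┃                                
━━━━━━━━━━━━━━━━━━━━━━━━━━┓                 
 FileBrowser              ┃                 
──────────────────────────┨                 
  [-] repo/               ┃                 
    package.json          ┃                 
  > [-] vendor/           ┃                 
      [+] utils/          ┃                 
      cache.rs            ┃                 
      [+] static/         ┃                 
━━━━━━━━━━━━━━━━━━━━━━━━━━┛                 
━━━━━━━━━━━┛                                
                                            
                                            
                                            
                                            
                                            
                                            
                                            
                                            


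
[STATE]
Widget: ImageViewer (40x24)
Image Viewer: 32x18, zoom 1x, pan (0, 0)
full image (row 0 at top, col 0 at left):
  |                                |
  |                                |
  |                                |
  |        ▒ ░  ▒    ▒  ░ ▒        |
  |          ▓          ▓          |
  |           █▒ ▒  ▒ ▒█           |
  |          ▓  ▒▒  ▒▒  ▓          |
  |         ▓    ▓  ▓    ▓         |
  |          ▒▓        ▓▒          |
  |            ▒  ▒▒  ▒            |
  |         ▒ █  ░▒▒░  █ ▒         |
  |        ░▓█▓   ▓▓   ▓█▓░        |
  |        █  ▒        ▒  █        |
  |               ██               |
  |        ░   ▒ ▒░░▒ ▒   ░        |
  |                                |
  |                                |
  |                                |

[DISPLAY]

                                        
                                        
                                        
        ▒ ░  ▒    ▒  ░ ▒                
          ▓          ▓                  
           █▒ ▒  ▒ ▒█                   
          ▓  ▒▒  ▒▒  ▓                  
         ▓    ▓  ▓    ▓                 
          ▒▓        ▓▒                  
            ▒  ▒▒  ▒                    
         ▒ █  ░▒▒░  █ ▒                 
        ░▓█▓   ▓▓   ▓█▓░                
        █  ▒        ▒  █                
               ██                       
        ░   ▒ ▒░░▒ ▒   ░                
                                        
                                        
                                        
                                        
                                        
                                        
                                        
                                        
                                        


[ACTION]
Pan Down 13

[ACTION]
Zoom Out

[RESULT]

               ██                       
        ░   ▒ ▒░░▒ ▒   ░                
                                        
                                        
                                        
                                        
                                        
                                        
                                        
                                        
                                        
                                        
                                        
                                        
                                        
                                        
                                        
                                        
                                        
                                        
                                        
                                        
                                        
                                        


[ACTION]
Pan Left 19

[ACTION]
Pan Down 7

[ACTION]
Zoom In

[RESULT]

                  ▒▒  ██    ░░▒▒▒▒░░    
                  ▒▒  ██    ░░▒▒▒▒░░    
                ░░▓▓██▓▓      ▓▓▓▓      
                ░░▓▓██▓▓      ▓▓▓▓      
                ██    ▒▒                
                ██    ▒▒                
                              ████      
                              ████      
                ░░      ▒▒  ▒▒░░░░▒▒  ▒▒
                ░░      ▒▒  ▒▒░░░░▒▒  ▒▒
                                        
                                        
                                        
                                        
                                        
                                        
                                        
                                        
                                        
                                        
                                        
                                        
                                        
                                        


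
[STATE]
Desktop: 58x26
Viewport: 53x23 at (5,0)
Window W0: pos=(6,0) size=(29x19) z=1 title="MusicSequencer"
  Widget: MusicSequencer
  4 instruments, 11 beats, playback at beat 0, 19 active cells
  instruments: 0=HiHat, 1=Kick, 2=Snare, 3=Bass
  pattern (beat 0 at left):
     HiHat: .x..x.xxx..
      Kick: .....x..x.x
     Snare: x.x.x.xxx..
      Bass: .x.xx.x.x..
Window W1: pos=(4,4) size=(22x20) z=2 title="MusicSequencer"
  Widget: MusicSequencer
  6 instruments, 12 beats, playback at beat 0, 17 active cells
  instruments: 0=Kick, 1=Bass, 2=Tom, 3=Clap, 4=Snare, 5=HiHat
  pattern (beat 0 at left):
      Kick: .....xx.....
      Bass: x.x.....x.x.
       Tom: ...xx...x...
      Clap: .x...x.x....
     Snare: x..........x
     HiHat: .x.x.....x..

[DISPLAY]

 ┏━━━━━━━━━━━━━━━━━━━━━━━━━━━┓                       
 ┃ MusicSequencer            ┃                       
 ┠───────────────────────────┨                       
 ┃      ▼1234567890          ┃                       
━━━━━━━━━━━━━━━━━━━━┓        ┃                       
 MusicSequencer     ┃        ┃                       
────────────────────┨        ┃                       
      ▼12345678901  ┃        ┃                       
  Kick·····██·····  ┃        ┃                       
  Bass█·█·····█·█·  ┃        ┃                       
   Tom···██···█···  ┃        ┃                       
  Clap·█···█·█····  ┃        ┃                       
 Snare█··········█  ┃        ┃                       
 HiHat·█·█·····█··  ┃        ┃                       
                    ┃        ┃                       
                    ┃        ┃                       
                    ┃        ┃                       
                    ┃        ┃                       
                    ┃━━━━━━━━┛                       
                    ┃                                
                    ┃                                
                    ┃                                
                    ┃                                


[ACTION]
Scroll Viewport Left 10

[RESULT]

      ┏━━━━━━━━━━━━━━━━━━━━━━━━━━━┓                  
      ┃ MusicSequencer            ┃                  
      ┠───────────────────────────┨                  
      ┃      ▼1234567890          ┃                  
    ┏━━━━━━━━━━━━━━━━━━━━┓        ┃                  
    ┃ MusicSequencer     ┃        ┃                  
    ┠────────────────────┨        ┃                  
    ┃      ▼12345678901  ┃        ┃                  
    ┃  Kick·····██·····  ┃        ┃                  
    ┃  Bass█·█·····█·█·  ┃        ┃                  
    ┃   Tom···██···█···  ┃        ┃                  
    ┃  Clap·█···█·█····  ┃        ┃                  
    ┃ Snare█··········█  ┃        ┃                  
    ┃ HiHat·█·█·····█··  ┃        ┃                  
    ┃                    ┃        ┃                  
    ┃                    ┃        ┃                  
    ┃                    ┃        ┃                  
    ┃                    ┃        ┃                  
    ┃                    ┃━━━━━━━━┛                  
    ┃                    ┃                           
    ┃                    ┃                           
    ┃                    ┃                           
    ┃                    ┃                           


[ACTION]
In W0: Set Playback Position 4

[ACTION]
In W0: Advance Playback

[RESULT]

      ┏━━━━━━━━━━━━━━━━━━━━━━━━━━━┓                  
      ┃ MusicSequencer            ┃                  
      ┠───────────────────────────┨                  
      ┃      01234▼67890          ┃                  
    ┏━━━━━━━━━━━━━━━━━━━━┓        ┃                  
    ┃ MusicSequencer     ┃        ┃                  
    ┠────────────────────┨        ┃                  
    ┃      ▼12345678901  ┃        ┃                  
    ┃  Kick·····██·····  ┃        ┃                  
    ┃  Bass█·█·····█·█·  ┃        ┃                  
    ┃   Tom···██···█···  ┃        ┃                  
    ┃  Clap·█···█·█····  ┃        ┃                  
    ┃ Snare█··········█  ┃        ┃                  
    ┃ HiHat·█·█·····█··  ┃        ┃                  
    ┃                    ┃        ┃                  
    ┃                    ┃        ┃                  
    ┃                    ┃        ┃                  
    ┃                    ┃        ┃                  
    ┃                    ┃━━━━━━━━┛                  
    ┃                    ┃                           
    ┃                    ┃                           
    ┃                    ┃                           
    ┃                    ┃                           


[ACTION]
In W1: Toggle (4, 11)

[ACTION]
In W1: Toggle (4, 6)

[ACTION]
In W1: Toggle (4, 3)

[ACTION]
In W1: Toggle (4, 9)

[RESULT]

      ┏━━━━━━━━━━━━━━━━━━━━━━━━━━━┓                  
      ┃ MusicSequencer            ┃                  
      ┠───────────────────────────┨                  
      ┃      01234▼67890          ┃                  
    ┏━━━━━━━━━━━━━━━━━━━━┓        ┃                  
    ┃ MusicSequencer     ┃        ┃                  
    ┠────────────────────┨        ┃                  
    ┃      ▼12345678901  ┃        ┃                  
    ┃  Kick·····██·····  ┃        ┃                  
    ┃  Bass█·█·····█·█·  ┃        ┃                  
    ┃   Tom···██···█···  ┃        ┃                  
    ┃  Clap·█···█·█····  ┃        ┃                  
    ┃ Snare█··█··█··█··  ┃        ┃                  
    ┃ HiHat·█·█·····█··  ┃        ┃                  
    ┃                    ┃        ┃                  
    ┃                    ┃        ┃                  
    ┃                    ┃        ┃                  
    ┃                    ┃        ┃                  
    ┃                    ┃━━━━━━━━┛                  
    ┃                    ┃                           
    ┃                    ┃                           
    ┃                    ┃                           
    ┃                    ┃                           
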